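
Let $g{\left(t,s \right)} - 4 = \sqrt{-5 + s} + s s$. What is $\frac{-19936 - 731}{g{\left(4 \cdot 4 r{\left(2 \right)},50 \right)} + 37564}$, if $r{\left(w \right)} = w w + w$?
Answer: $- \frac{92009484}{178382731} + \frac{6889 \sqrt{5}}{178382731} \approx -0.51571$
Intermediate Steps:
$r{\left(w \right)} = w + w^{2}$ ($r{\left(w \right)} = w^{2} + w = w + w^{2}$)
$g{\left(t,s \right)} = 4 + s^{2} + \sqrt{-5 + s}$ ($g{\left(t,s \right)} = 4 + \left(\sqrt{-5 + s} + s s\right) = 4 + \left(\sqrt{-5 + s} + s^{2}\right) = 4 + \left(s^{2} + \sqrt{-5 + s}\right) = 4 + s^{2} + \sqrt{-5 + s}$)
$\frac{-19936 - 731}{g{\left(4 \cdot 4 r{\left(2 \right)},50 \right)} + 37564} = \frac{-19936 - 731}{\left(4 + 50^{2} + \sqrt{-5 + 50}\right) + 37564} = - \frac{20667}{\left(4 + 2500 + \sqrt{45}\right) + 37564} = - \frac{20667}{\left(4 + 2500 + 3 \sqrt{5}\right) + 37564} = - \frac{20667}{\left(2504 + 3 \sqrt{5}\right) + 37564} = - \frac{20667}{40068 + 3 \sqrt{5}}$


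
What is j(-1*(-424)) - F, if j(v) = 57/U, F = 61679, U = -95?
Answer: -308398/5 ≈ -61680.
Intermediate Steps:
j(v) = -3/5 (j(v) = 57/(-95) = 57*(-1/95) = -3/5)
j(-1*(-424)) - F = -3/5 - 1*61679 = -3/5 - 61679 = -308398/5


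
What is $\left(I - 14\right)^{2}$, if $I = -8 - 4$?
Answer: $676$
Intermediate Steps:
$I = -12$
$\left(I - 14\right)^{2} = \left(-12 - 14\right)^{2} = \left(-26\right)^{2} = 676$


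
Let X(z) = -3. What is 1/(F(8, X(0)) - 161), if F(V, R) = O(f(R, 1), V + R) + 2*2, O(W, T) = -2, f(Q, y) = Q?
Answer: -1/159 ≈ -0.0062893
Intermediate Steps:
F(V, R) = 2 (F(V, R) = -2 + 2*2 = -2 + 4 = 2)
1/(F(8, X(0)) - 161) = 1/(2 - 161) = 1/(-159) = -1/159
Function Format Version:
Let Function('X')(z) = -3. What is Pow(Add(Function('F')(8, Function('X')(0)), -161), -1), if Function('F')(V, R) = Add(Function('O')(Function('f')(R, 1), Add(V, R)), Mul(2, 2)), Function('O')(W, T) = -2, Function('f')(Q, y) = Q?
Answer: Rational(-1, 159) ≈ -0.0062893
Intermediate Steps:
Function('F')(V, R) = 2 (Function('F')(V, R) = Add(-2, Mul(2, 2)) = Add(-2, 4) = 2)
Pow(Add(Function('F')(8, Function('X')(0)), -161), -1) = Pow(Add(2, -161), -1) = Pow(-159, -1) = Rational(-1, 159)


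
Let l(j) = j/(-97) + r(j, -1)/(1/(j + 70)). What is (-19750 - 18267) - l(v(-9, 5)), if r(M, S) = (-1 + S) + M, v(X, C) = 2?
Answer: -3687647/97 ≈ -38017.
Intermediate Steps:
r(M, S) = -1 + M + S
l(j) = -j/97 + (-2 + j)*(70 + j) (l(j) = j/(-97) + (-1 + j - 1)/(1/(j + 70)) = j*(-1/97) + (-2 + j)/(1/(70 + j)) = -j/97 + (-2 + j)*(70 + j))
(-19750 - 18267) - l(v(-9, 5)) = (-19750 - 18267) - (-140 + 2² + (6595/97)*2) = -38017 - (-140 + 4 + 13190/97) = -38017 - 1*(-2/97) = -38017 + 2/97 = -3687647/97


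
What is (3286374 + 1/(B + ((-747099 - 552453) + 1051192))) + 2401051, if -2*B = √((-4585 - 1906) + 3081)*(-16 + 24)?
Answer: 8770399530098491/1542068604 + I*√3410/15420686040 ≈ 5.6874e+6 + 3.7868e-9*I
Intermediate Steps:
B = -4*I*√3410 (B = -√((-4585 - 1906) + 3081)*(-16 + 24)/2 = -√(-6491 + 3081)*8/2 = -√(-3410)*8/2 = -I*√3410*8/2 = -4*I*√3410 ≈ -233.58*I)
(3286374 + 1/(B + ((-747099 - 552453) + 1051192))) + 2401051 = (3286374 + 1/(-4*I*√3410 + ((-747099 - 552453) + 1051192))) + 2401051 = (3286374 + 1/(-4*I*√3410 + (-1299552 + 1051192))) + 2401051 = (3286374 + 1/(-4*I*√3410 - 248360)) + 2401051 = (3286374 + 1/(-248360 - 4*I*√3410)) + 2401051 = 5687425 + 1/(-248360 - 4*I*√3410)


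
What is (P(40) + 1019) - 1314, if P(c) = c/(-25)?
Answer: -1483/5 ≈ -296.60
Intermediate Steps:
P(c) = -c/25 (P(c) = c*(-1/25) = -c/25)
(P(40) + 1019) - 1314 = (-1/25*40 + 1019) - 1314 = (-8/5 + 1019) - 1314 = 5087/5 - 1314 = -1483/5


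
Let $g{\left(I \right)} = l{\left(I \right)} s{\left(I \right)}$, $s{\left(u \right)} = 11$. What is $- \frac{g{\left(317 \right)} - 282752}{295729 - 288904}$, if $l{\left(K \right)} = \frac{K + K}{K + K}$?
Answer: $\frac{94247}{2275} \approx 41.427$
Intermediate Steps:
$l{\left(K \right)} = 1$ ($l{\left(K \right)} = \frac{2 K}{2 K} = 2 K \frac{1}{2 K} = 1$)
$g{\left(I \right)} = 11$ ($g{\left(I \right)} = 1 \cdot 11 = 11$)
$- \frac{g{\left(317 \right)} - 282752}{295729 - 288904} = - \frac{11 - 282752}{295729 - 288904} = - \frac{-282741}{6825} = \left(-1\right) \left(- \frac{94247}{2275}\right) = \frac{94247}{2275}$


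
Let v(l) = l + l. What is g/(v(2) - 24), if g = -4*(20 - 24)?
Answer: -4/5 ≈ -0.80000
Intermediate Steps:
v(l) = 2*l
g = 16 (g = -4*(-4) = 16)
g/(v(2) - 24) = 16/(2*2 - 24) = 16/(4 - 24) = 16/(-20) = -1/20*16 = -4/5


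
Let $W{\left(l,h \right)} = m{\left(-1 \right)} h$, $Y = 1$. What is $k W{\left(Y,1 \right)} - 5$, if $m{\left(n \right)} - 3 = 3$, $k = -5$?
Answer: $-35$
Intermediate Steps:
$m{\left(n \right)} = 6$ ($m{\left(n \right)} = 3 + 3 = 6$)
$W{\left(l,h \right)} = 6 h$
$k W{\left(Y,1 \right)} - 5 = - 5 \cdot 6 \cdot 1 - 5 = \left(-5\right) 6 - 5 = -30 - 5 = -35$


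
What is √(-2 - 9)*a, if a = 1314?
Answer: 1314*I*√11 ≈ 4358.0*I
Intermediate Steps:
√(-2 - 9)*a = √(-2 - 9)*1314 = √(-11)*1314 = (I*√11)*1314 = 1314*I*√11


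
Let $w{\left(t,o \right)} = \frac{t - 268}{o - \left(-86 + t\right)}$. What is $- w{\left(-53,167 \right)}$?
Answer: $\frac{107}{102} \approx 1.049$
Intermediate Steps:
$w{\left(t,o \right)} = \frac{-268 + t}{86 + o - t}$
$- w{\left(-53,167 \right)} = - \frac{-268 - 53}{86 + 167 - -53} = - \frac{-321}{86 + 167 + 53} = - \frac{-321}{306} = \left(-1\right) \left(- \frac{107}{102}\right) = \frac{107}{102}$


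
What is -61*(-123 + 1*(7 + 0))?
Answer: 7076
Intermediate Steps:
-61*(-123 + 1*(7 + 0)) = -61*(-123 + 1*7) = -61*(-123 + 7) = -61*(-116) = 7076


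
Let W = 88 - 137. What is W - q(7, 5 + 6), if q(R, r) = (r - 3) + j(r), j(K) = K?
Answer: -68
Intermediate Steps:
q(R, r) = -3 + 2*r (q(R, r) = (r - 3) + r = (-3 + r) + r = -3 + 2*r)
W = -49
W - q(7, 5 + 6) = -49 - (-3 + 2*(5 + 6)) = -49 - (-3 + 2*11) = -49 - (-3 + 22) = -49 - 1*19 = -49 - 19 = -68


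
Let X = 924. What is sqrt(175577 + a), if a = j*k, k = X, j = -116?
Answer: sqrt(68393) ≈ 261.52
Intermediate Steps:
k = 924
a = -107184 (a = -116*924 = -107184)
sqrt(175577 + a) = sqrt(175577 - 107184) = sqrt(68393)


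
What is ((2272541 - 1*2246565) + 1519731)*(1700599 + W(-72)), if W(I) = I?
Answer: 2628516487589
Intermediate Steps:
((2272541 - 1*2246565) + 1519731)*(1700599 + W(-72)) = ((2272541 - 1*2246565) + 1519731)*(1700599 - 72) = ((2272541 - 2246565) + 1519731)*1700527 = (25976 + 1519731)*1700527 = 1545707*1700527 = 2628516487589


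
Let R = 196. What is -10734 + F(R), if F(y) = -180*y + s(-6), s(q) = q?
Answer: -46020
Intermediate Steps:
F(y) = -6 - 180*y (F(y) = -180*y - 6 = -6 - 180*y)
-10734 + F(R) = -10734 + (-6 - 180*196) = -10734 + (-6 - 35280) = -10734 - 35286 = -46020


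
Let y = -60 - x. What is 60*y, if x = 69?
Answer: -7740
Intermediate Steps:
y = -129 (y = -60 - 1*69 = -60 - 69 = -129)
60*y = 60*(-129) = -7740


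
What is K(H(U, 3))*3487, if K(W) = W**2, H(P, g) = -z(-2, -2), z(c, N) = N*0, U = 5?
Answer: 0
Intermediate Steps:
z(c, N) = 0
H(P, g) = 0 (H(P, g) = -1*0 = 0)
K(H(U, 3))*3487 = 0**2*3487 = 0*3487 = 0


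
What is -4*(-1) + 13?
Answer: 17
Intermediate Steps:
-4*(-1) + 13 = 4 + 13 = 17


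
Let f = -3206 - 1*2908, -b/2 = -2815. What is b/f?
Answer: -2815/3057 ≈ -0.92084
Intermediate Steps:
b = 5630 (b = -2*(-2815) = 5630)
f = -6114 (f = -3206 - 2908 = -6114)
b/f = 5630/(-6114) = 5630*(-1/6114) = -2815/3057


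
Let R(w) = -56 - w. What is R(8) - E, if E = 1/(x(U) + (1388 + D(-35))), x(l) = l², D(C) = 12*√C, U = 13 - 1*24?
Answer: (-768*√35 + 96577*I)/(3*(-503*I + 4*√35)) ≈ -64.001 + 3.1108e-5*I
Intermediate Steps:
U = -11 (U = 13 - 24 = -11)
E = 1/(1509 + 12*I*√35) (E = 1/((-11)² + (1388 + 12*√(-35))) = 1/(121 + (1388 + 12*(I*√35))) = 1/(121 + (1388 + 12*I*√35)) = 1/(1509 + 12*I*√35) ≈ 0.00066123 - 3.1108e-5*I)
R(8) - E = (-56 - 1*8) - (503/760707 - 4*I*√35/760707) = (-56 - 8) + (-503/760707 + 4*I*√35/760707) = -64 + (-503/760707 + 4*I*√35/760707) = -48685751/760707 + 4*I*√35/760707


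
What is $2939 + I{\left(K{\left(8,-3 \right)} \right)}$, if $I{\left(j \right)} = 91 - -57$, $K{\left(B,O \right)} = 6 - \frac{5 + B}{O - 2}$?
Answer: $3087$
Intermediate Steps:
$K{\left(B,O \right)} = 6 - \frac{5 + B}{-2 + O}$
$I{\left(j \right)} = 148$ ($I{\left(j \right)} = 91 + 57 = 148$)
$2939 + I{\left(K{\left(8,-3 \right)} \right)} = 2939 + 148 = 3087$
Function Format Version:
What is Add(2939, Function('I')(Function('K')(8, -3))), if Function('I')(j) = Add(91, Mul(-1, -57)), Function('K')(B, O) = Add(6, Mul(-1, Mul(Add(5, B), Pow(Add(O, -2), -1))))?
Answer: 3087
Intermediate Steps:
Function('K')(B, O) = Add(6, Mul(-1, Pow(Add(-2, O), -1), Add(5, B))) (Function('K')(B, O) = Add(6, Mul(-1, Mul(Add(5, B), Pow(Add(-2, O), -1)))) = Add(6, Mul(-1, Mul(Pow(Add(-2, O), -1), Add(5, B)))) = Add(6, Mul(-1, Pow(Add(-2, O), -1), Add(5, B))))
Function('I')(j) = 148 (Function('I')(j) = Add(91, 57) = 148)
Add(2939, Function('I')(Function('K')(8, -3))) = Add(2939, 148) = 3087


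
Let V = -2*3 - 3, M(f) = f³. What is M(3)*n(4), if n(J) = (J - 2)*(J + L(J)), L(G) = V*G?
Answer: -1728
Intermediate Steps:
V = -9 (V = -6 - 3 = -9)
L(G) = -9*G
n(J) = -8*J*(-2 + J) (n(J) = (J - 2)*(J - 9*J) = (-2 + J)*(-8*J) = -8*J*(-2 + J))
M(3)*n(4) = 3³*(8*4*(2 - 1*4)) = 27*(8*4*(2 - 4)) = 27*(8*4*(-2)) = 27*(-64) = -1728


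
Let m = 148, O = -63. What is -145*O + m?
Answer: 9283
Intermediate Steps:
-145*O + m = -145*(-63) + 148 = 9135 + 148 = 9283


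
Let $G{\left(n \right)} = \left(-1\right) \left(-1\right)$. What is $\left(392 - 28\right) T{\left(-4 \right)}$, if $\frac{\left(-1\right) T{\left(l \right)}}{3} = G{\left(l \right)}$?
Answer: $-1092$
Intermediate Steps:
$G{\left(n \right)} = 1$
$T{\left(l \right)} = -3$ ($T{\left(l \right)} = \left(-3\right) 1 = -3$)
$\left(392 - 28\right) T{\left(-4 \right)} = \left(392 - 28\right) \left(-3\right) = 364 \left(-3\right) = -1092$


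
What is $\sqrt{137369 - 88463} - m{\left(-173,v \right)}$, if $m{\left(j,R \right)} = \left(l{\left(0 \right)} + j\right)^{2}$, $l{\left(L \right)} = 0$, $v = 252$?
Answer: $-29929 + 3 \sqrt{5434} \approx -29708.0$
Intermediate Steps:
$m{\left(j,R \right)} = j^{2}$ ($m{\left(j,R \right)} = \left(0 + j\right)^{2} = j^{2}$)
$\sqrt{137369 - 88463} - m{\left(-173,v \right)} = \sqrt{137369 - 88463} - \left(-173\right)^{2} = \sqrt{48906} - 29929 = 3 \sqrt{5434} - 29929 = -29929 + 3 \sqrt{5434}$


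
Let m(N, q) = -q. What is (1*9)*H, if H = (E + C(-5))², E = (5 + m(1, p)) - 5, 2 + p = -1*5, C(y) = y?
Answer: 36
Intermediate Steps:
p = -7 (p = -2 - 1*5 = -2 - 5 = -7)
E = 7 (E = (5 - 1*(-7)) - 5 = (5 + 7) - 5 = 12 - 5 = 7)
H = 4 (H = (7 - 5)² = 2² = 4)
(1*9)*H = (1*9)*4 = 9*4 = 36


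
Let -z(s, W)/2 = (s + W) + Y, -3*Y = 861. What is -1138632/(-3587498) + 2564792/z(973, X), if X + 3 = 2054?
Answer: -2298738324712/4909491013 ≈ -468.22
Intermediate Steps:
X = 2051 (X = -3 + 2054 = 2051)
Y = -287 (Y = -⅓*861 = -287)
z(s, W) = 574 - 2*W - 2*s (z(s, W) = -2*((s + W) - 287) = -2*((W + s) - 287) = -2*(-287 + W + s) = 574 - 2*W - 2*s)
-1138632/(-3587498) + 2564792/z(973, X) = -1138632/(-3587498) + 2564792/(574 - 2*2051 - 2*973) = -1138632*(-1/3587498) + 2564792/(574 - 4102 - 1946) = 569316/1793749 + 2564792/(-5474) = 569316/1793749 + 2564792*(-1/5474) = 569316/1793749 - 1282396/2737 = -2298738324712/4909491013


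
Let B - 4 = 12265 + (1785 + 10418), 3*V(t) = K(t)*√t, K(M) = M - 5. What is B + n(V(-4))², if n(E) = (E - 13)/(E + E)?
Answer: 3523835/144 - 13*I/12 ≈ 24471.0 - 1.0833*I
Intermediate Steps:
K(M) = -5 + M
V(t) = √t*(-5 + t)/3 (V(t) = ((-5 + t)*√t)/3 = (√t*(-5 + t))/3 = √t*(-5 + t)/3)
n(E) = (-13 + E)/(2*E) (n(E) = (-13 + E)/((2*E)) = (-13 + E)*(1/(2*E)) = (-13 + E)/(2*E))
B = 24472 (B = 4 + (12265 + (1785 + 10418)) = 4 + (12265 + 12203) = 4 + 24468 = 24472)
B + n(V(-4))² = 24472 + ((-13 + √(-4)*(-5 - 4)/3)/(2*((√(-4)*(-5 - 4)/3))))² = 24472 + ((-13 + (⅓)*(2*I)*(-9))/(2*(((⅓)*(2*I)*(-9)))))² = 24472 + ((-13 - 6*I)/(2*((-6*I))))² = 24472 + ((I/6)*(-13 - 6*I)/2)² = 24472 + (I*(-13 - 6*I)/12)² = 24472 - (-13 - 6*I)²/144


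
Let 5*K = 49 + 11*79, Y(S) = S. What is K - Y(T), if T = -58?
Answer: 1208/5 ≈ 241.60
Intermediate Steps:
K = 918/5 (K = (49 + 11*79)/5 = (49 + 869)/5 = (⅕)*918 = 918/5 ≈ 183.60)
K - Y(T) = 918/5 - 1*(-58) = 918/5 + 58 = 1208/5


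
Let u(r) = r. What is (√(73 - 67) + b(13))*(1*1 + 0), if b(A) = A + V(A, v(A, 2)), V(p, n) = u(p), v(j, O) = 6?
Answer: 26 + √6 ≈ 28.449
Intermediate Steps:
V(p, n) = p
b(A) = 2*A (b(A) = A + A = 2*A)
(√(73 - 67) + b(13))*(1*1 + 0) = (√(73 - 67) + 2*13)*(1*1 + 0) = (√6 + 26)*(1 + 0) = (26 + √6)*1 = 26 + √6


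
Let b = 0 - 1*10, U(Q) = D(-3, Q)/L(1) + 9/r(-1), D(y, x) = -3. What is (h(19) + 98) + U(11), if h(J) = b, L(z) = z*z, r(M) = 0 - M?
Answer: 94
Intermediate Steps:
r(M) = -M
L(z) = z**2
U(Q) = 6 (U(Q) = -3/(1**2) + 9/((-1*(-1))) = -3/1 + 9/1 = -3*1 + 9*1 = -3 + 9 = 6)
b = -10 (b = 0 - 10 = -10)
h(J) = -10
(h(19) + 98) + U(11) = (-10 + 98) + 6 = 88 + 6 = 94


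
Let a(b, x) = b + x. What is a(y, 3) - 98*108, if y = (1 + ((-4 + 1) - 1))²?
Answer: -10572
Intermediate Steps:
y = 9 (y = (1 + (-3 - 1))² = (1 - 4)² = (-3)² = 9)
a(y, 3) - 98*108 = (9 + 3) - 98*108 = 12 - 10584 = -10572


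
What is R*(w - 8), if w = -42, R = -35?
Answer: 1750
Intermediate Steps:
R*(w - 8) = -35*(-42 - 8) = -35*(-50) = 1750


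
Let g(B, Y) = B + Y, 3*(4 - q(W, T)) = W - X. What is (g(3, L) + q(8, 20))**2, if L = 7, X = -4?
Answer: 100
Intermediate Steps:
q(W, T) = 8/3 - W/3 (q(W, T) = 4 - (W - 1*(-4))/3 = 4 - (W + 4)/3 = 4 - (4 + W)/3 = 4 + (-4/3 - W/3) = 8/3 - W/3)
(g(3, L) + q(8, 20))**2 = ((3 + 7) + (8/3 - 1/3*8))**2 = (10 + (8/3 - 8/3))**2 = (10 + 0)**2 = 10**2 = 100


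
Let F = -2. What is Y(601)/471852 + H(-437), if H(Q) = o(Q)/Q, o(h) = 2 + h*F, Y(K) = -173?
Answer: -413417953/206199324 ≈ -2.0049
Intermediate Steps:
o(h) = 2 - 2*h (o(h) = 2 + h*(-2) = 2 - 2*h)
H(Q) = (2 - 2*Q)/Q
Y(601)/471852 + H(-437) = -173/471852 + (-2 + 2/(-437)) = -173*1/471852 + (-2 + 2*(-1/437)) = -173/471852 + (-2 - 2/437) = -173/471852 - 876/437 = -413417953/206199324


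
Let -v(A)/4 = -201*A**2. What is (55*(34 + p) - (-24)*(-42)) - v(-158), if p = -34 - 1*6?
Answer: -20072394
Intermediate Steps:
p = -40 (p = -34 - 6 = -40)
v(A) = 804*A**2 (v(A) = -(-804)*A**2 = 804*A**2)
(55*(34 + p) - (-24)*(-42)) - v(-158) = (55*(34 - 40) - (-24)*(-42)) - 804*(-158)**2 = (55*(-6) - 1*1008) - 804*24964 = (-330 - 1008) - 1*20071056 = -1338 - 20071056 = -20072394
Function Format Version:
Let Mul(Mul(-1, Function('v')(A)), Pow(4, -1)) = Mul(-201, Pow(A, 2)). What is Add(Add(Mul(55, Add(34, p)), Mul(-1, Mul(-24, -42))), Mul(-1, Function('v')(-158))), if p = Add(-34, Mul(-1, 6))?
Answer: -20072394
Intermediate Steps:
p = -40 (p = Add(-34, -6) = -40)
Function('v')(A) = Mul(804, Pow(A, 2)) (Function('v')(A) = Mul(-4, Mul(-201, Pow(A, 2))) = Mul(804, Pow(A, 2)))
Add(Add(Mul(55, Add(34, p)), Mul(-1, Mul(-24, -42))), Mul(-1, Function('v')(-158))) = Add(Add(Mul(55, Add(34, -40)), Mul(-1, Mul(-24, -42))), Mul(-1, Mul(804, Pow(-158, 2)))) = Add(Add(Mul(55, -6), Mul(-1, 1008)), Mul(-1, Mul(804, 24964))) = Add(Add(-330, -1008), Mul(-1, 20071056)) = Add(-1338, -20071056) = -20072394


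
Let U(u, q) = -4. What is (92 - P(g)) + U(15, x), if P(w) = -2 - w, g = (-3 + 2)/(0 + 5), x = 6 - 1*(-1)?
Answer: 449/5 ≈ 89.800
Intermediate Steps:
x = 7 (x = 6 + 1 = 7)
g = -⅕ (g = -1/5 = -1*⅕ = -⅕ ≈ -0.20000)
(92 - P(g)) + U(15, x) = (92 - (-2 - 1*(-⅕))) - 4 = (92 - (-2 + ⅕)) - 4 = (92 - 1*(-9/5)) - 4 = (92 + 9/5) - 4 = 469/5 - 4 = 449/5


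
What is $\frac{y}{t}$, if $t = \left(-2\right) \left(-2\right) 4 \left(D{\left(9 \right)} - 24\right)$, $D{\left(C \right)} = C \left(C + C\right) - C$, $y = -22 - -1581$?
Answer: $\frac{1559}{2064} \approx 0.75533$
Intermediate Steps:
$y = 1559$ ($y = -22 + 1581 = 1559$)
$D{\left(C \right)} = - C + 2 C^{2}$ ($D{\left(C \right)} = C 2 C - C = 2 C^{2} - C = - C + 2 C^{2}$)
$t = 2064$ ($t = \left(-2\right) \left(-2\right) 4 \left(9 \left(-1 + 2 \cdot 9\right) - 24\right) = 4 \cdot 4 \left(9 \left(-1 + 18\right) - 24\right) = 16 \left(9 \cdot 17 - 24\right) = 16 \left(153 - 24\right) = 16 \cdot 129 = 2064$)
$\frac{y}{t} = \frac{1559}{2064}$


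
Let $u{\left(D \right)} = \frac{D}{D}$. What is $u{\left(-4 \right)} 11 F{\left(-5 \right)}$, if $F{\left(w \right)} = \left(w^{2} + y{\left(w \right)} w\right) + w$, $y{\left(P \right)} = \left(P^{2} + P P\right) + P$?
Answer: $-2255$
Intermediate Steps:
$u{\left(D \right)} = 1$
$y{\left(P \right)} = P + 2 P^{2}$ ($y{\left(P \right)} = \left(P^{2} + P^{2}\right) + P = 2 P^{2} + P = P + 2 P^{2}$)
$F{\left(w \right)} = w + w^{2} + w^{2} \left(1 + 2 w\right)$ ($F{\left(w \right)} = \left(w^{2} + w \left(1 + 2 w\right) w\right) + w = \left(w^{2} + w^{2} \left(1 + 2 w\right)\right) + w = w + w^{2} + w^{2} \left(1 + 2 w\right)$)
$u{\left(-4 \right)} 11 F{\left(-5 \right)} = 1 \cdot 11 \left(- 5 \left(1 - 5 - 5 \left(1 + 2 \left(-5\right)\right)\right)\right) = 11 \left(- 5 \left(1 - 5 - 5 \left(1 - 10\right)\right)\right) = 11 \left(- 5 \left(1 - 5 - -45\right)\right) = 11 \left(- 5 \left(1 - 5 + 45\right)\right) = 11 \left(\left(-5\right) 41\right) = 11 \left(-205\right) = -2255$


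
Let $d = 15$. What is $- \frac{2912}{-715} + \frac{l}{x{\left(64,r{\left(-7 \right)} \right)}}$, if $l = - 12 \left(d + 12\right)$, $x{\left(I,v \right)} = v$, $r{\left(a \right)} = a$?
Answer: $\frac{19388}{385} \approx 50.358$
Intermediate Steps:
$l = -324$ ($l = - 12 \left(15 + 12\right) = \left(-12\right) 27 = -324$)
$- \frac{2912}{-715} + \frac{l}{x{\left(64,r{\left(-7 \right)} \right)}} = - \frac{2912}{-715} - \frac{324}{-7} = \left(-2912\right) \left(- \frac{1}{715}\right) - - \frac{324}{7} = \frac{224}{55} + \frac{324}{7} = \frac{19388}{385}$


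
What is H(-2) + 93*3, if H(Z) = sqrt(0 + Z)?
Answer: 279 + I*sqrt(2) ≈ 279.0 + 1.4142*I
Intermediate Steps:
H(Z) = sqrt(Z)
H(-2) + 93*3 = sqrt(-2) + 93*3 = I*sqrt(2) + 279 = 279 + I*sqrt(2)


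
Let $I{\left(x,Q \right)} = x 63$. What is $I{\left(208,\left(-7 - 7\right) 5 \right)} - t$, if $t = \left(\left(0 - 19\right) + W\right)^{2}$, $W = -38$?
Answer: $9855$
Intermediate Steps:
$I{\left(x,Q \right)} = 63 x$
$t = 3249$ ($t = \left(\left(0 - 19\right) - 38\right)^{2} = \left(-19 - 38\right)^{2} = \left(-57\right)^{2} = 3249$)
$I{\left(208,\left(-7 - 7\right) 5 \right)} - t = 63 \cdot 208 - 3249 = 13104 - 3249 = 9855$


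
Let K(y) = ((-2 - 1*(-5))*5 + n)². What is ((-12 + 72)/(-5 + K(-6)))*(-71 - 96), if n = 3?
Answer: -10020/319 ≈ -31.411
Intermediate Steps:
K(y) = 324 (K(y) = ((-2 - 1*(-5))*5 + 3)² = ((-2 + 5)*5 + 3)² = (3*5 + 3)² = (15 + 3)² = 18² = 324)
((-12 + 72)/(-5 + K(-6)))*(-71 - 96) = ((-12 + 72)/(-5 + 324))*(-71 - 96) = (60/319)*(-167) = -10020/319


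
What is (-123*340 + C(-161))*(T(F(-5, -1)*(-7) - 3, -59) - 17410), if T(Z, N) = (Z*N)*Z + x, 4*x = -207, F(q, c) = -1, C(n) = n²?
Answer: 1170532077/4 ≈ 2.9263e+8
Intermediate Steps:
x = -207/4 (x = (¼)*(-207) = -207/4 ≈ -51.750)
T(Z, N) = -207/4 + N*Z² (T(Z, N) = (Z*N)*Z - 207/4 = (N*Z)*Z - 207/4 = N*Z² - 207/4 = -207/4 + N*Z²)
(-123*340 + C(-161))*(T(F(-5, -1)*(-7) - 3, -59) - 17410) = (-123*340 + (-161)²)*((-207/4 - 59*(-1*(-7) - 3)²) - 17410) = (-41820 + 25921)*((-207/4 - 59*(7 - 3)²) - 17410) = -15899*((-207/4 - 59*4²) - 17410) = -15899*((-207/4 - 59*16) - 17410) = -15899*((-207/4 - 944) - 17410) = -15899*(-3983/4 - 17410) = -15899*(-73623/4) = 1170532077/4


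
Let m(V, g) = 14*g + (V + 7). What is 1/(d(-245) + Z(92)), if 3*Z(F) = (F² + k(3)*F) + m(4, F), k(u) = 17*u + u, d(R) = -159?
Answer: 3/14254 ≈ 0.00021047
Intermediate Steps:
k(u) = 18*u
m(V, g) = 7 + V + 14*g (m(V, g) = 14*g + (7 + V) = 7 + V + 14*g)
Z(F) = 11/3 + F²/3 + 68*F/3 (Z(F) = ((F² + (18*3)*F) + (7 + 4 + 14*F))/3 = ((F² + 54*F) + (11 + 14*F))/3 = (11 + F² + 68*F)/3 = 11/3 + F²/3 + 68*F/3)
1/(d(-245) + Z(92)) = 1/(-159 + (11/3 + (⅓)*92² + (68/3)*92)) = 1/(-159 + (11/3 + (⅓)*8464 + 6256/3)) = 1/(-159 + (11/3 + 8464/3 + 6256/3)) = 1/(-159 + 14731/3) = 1/(14254/3) = 3/14254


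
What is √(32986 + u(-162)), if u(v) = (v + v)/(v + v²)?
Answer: 2*√213757446/161 ≈ 181.62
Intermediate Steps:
u(v) = 2*v/(v + v²) (u(v) = (2*v)/(v + v²) = 2*v/(v + v²))
√(32986 + u(-162)) = √(32986 + 2/(1 - 162)) = √(32986 + 2/(-161)) = √(32986 + 2*(-1/161)) = √(32986 - 2/161) = √(5310744/161) = 2*√213757446/161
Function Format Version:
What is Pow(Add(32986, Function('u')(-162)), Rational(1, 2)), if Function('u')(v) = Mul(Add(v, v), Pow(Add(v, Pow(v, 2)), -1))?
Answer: Mul(Rational(2, 161), Pow(213757446, Rational(1, 2))) ≈ 181.62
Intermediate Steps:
Function('u')(v) = Mul(2, v, Pow(Add(v, Pow(v, 2)), -1)) (Function('u')(v) = Mul(Mul(2, v), Pow(Add(v, Pow(v, 2)), -1)) = Mul(2, v, Pow(Add(v, Pow(v, 2)), -1)))
Pow(Add(32986, Function('u')(-162)), Rational(1, 2)) = Pow(Add(32986, Mul(2, Pow(Add(1, -162), -1))), Rational(1, 2)) = Pow(Add(32986, Mul(2, Pow(-161, -1))), Rational(1, 2)) = Pow(Add(32986, Mul(2, Rational(-1, 161))), Rational(1, 2)) = Pow(Add(32986, Rational(-2, 161)), Rational(1, 2)) = Pow(Rational(5310744, 161), Rational(1, 2)) = Mul(Rational(2, 161), Pow(213757446, Rational(1, 2)))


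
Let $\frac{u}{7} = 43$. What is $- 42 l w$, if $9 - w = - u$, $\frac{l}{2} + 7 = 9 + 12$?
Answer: $-364560$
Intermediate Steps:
$u = 301$ ($u = 7 \cdot 43 = 301$)
$l = 28$ ($l = -14 + 2 \left(9 + 12\right) = -14 + 2 \cdot 21 = -14 + 42 = 28$)
$w = 310$ ($w = 9 - \left(-1\right) 301 = 9 - -301 = 9 + 301 = 310$)
$- 42 l w = \left(-42\right) 28 \cdot 310 = \left(-1176\right) 310 = -364560$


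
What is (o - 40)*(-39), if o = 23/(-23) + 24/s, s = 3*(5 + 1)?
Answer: 1547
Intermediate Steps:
s = 18 (s = 3*6 = 18)
o = 1/3 (o = 23/(-23) + 24/18 = 23*(-1/23) + 24*(1/18) = -1 + 4/3 = 1/3 ≈ 0.33333)
(o - 40)*(-39) = (1/3 - 40)*(-39) = -119/3*(-39) = 1547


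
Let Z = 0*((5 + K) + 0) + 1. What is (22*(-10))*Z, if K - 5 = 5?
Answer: -220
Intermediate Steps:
K = 10 (K = 5 + 5 = 10)
Z = 1 (Z = 0*((5 + 10) + 0) + 1 = 0*(15 + 0) + 1 = 0*15 + 1 = 0 + 1 = 1)
(22*(-10))*Z = (22*(-10))*1 = -220*1 = -220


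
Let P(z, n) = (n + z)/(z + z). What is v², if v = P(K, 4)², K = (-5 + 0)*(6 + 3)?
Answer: 2825761/65610000 ≈ 0.043069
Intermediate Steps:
K = -45 (K = -5*9 = -45)
P(z, n) = (n + z)/(2*z) (P(z, n) = (n + z)/((2*z)) = (n + z)*(1/(2*z)) = (n + z)/(2*z))
v = 1681/8100 (v = ((½)*(4 - 45)/(-45))² = ((½)*(-1/45)*(-41))² = (41/90)² = 1681/8100 ≈ 0.20753)
v² = (1681/8100)² = 2825761/65610000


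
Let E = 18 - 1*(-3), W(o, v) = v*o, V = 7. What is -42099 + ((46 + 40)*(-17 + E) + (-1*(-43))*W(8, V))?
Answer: -39347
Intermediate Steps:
W(o, v) = o*v
E = 21 (E = 18 + 3 = 21)
-42099 + ((46 + 40)*(-17 + E) + (-1*(-43))*W(8, V)) = -42099 + ((46 + 40)*(-17 + 21) + (-1*(-43))*(8*7)) = -42099 + (86*4 + 43*56) = -42099 + (344 + 2408) = -42099 + 2752 = -39347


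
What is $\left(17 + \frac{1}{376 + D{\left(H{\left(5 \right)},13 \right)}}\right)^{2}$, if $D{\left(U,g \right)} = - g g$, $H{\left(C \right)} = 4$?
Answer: $\frac{12390400}{42849} \approx 289.16$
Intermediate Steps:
$D{\left(U,g \right)} = - g^{2}$
$\left(17 + \frac{1}{376 + D{\left(H{\left(5 \right)},13 \right)}}\right)^{2} = \left(17 + \frac{1}{376 - 13^{2}}\right)^{2} = \left(17 + \frac{1}{376 - 169}\right)^{2} = \left(17 + \frac{1}{207}\right)^{2} = \left(\frac{3520}{207}\right)^{2} = \frac{12390400}{42849}$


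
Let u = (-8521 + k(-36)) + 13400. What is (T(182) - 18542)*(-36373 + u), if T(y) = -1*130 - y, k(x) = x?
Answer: 594466620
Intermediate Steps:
T(y) = -130 - y
u = 4843 (u = (-8521 - 36) + 13400 = -8557 + 13400 = 4843)
(T(182) - 18542)*(-36373 + u) = ((-130 - 1*182) - 18542)*(-36373 + 4843) = ((-130 - 182) - 18542)*(-31530) = (-312 - 18542)*(-31530) = -18854*(-31530) = 594466620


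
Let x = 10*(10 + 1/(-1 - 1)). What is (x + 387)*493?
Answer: 237626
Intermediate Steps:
x = 95 (x = 10*(10 + 1/(-2)) = 10*(10 - ½) = 10*(19/2) = 95)
(x + 387)*493 = (95 + 387)*493 = 482*493 = 237626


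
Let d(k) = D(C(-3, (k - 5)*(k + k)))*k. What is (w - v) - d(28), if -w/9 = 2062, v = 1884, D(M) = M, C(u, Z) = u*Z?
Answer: 87750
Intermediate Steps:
C(u, Z) = Z*u
d(k) = -6*k²*(-5 + k) (d(k) = (((k - 5)*(k + k))*(-3))*k = (((-5 + k)*(2*k))*(-3))*k = ((2*k*(-5 + k))*(-3))*k = (-6*k*(-5 + k))*k = -6*k²*(-5 + k))
w = -18558 (w = -9*2062 = -18558)
(w - v) - d(28) = (-18558 - 1*1884) - 6*28²*(5 - 1*28) = (-18558 - 1884) - 6*784*(5 - 28) = -20442 - 6*784*(-23) = -20442 - 1*(-108192) = -20442 + 108192 = 87750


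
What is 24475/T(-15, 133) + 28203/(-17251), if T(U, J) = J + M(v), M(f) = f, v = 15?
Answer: 418044181/2553148 ≈ 163.74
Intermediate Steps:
T(U, J) = 15 + J (T(U, J) = J + 15 = 15 + J)
24475/T(-15, 133) + 28203/(-17251) = 24475/(15 + 133) + 28203/(-17251) = 24475/148 + 28203*(-1/17251) = 24475*(1/148) - 28203/17251 = 24475/148 - 28203/17251 = 418044181/2553148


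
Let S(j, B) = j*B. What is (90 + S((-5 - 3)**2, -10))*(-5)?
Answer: 2750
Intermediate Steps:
S(j, B) = B*j
(90 + S((-5 - 3)**2, -10))*(-5) = (90 - 10*(-5 - 3)**2)*(-5) = (90 - 10*(-8)**2)*(-5) = (90 - 10*64)*(-5) = (90 - 640)*(-5) = -550*(-5) = 2750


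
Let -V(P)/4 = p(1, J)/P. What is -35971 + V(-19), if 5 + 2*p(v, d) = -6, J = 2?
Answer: -683471/19 ≈ -35972.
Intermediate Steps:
p(v, d) = -11/2 (p(v, d) = -5/2 + (½)*(-6) = -5/2 - 3 = -11/2)
V(P) = 22/P (V(P) = -(-22)/P = 22/P)
-35971 + V(-19) = -35971 + 22/(-19) = -35971 + 22*(-1/19) = -35971 - 22/19 = -683471/19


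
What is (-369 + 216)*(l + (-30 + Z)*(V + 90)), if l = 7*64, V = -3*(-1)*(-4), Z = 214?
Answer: -2264400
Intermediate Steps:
V = -12 (V = 3*(-4) = -12)
l = 448
(-369 + 216)*(l + (-30 + Z)*(V + 90)) = (-369 + 216)*(448 + (-30 + 214)*(-12 + 90)) = -153*(448 + 184*78) = -153*(448 + 14352) = -153*14800 = -2264400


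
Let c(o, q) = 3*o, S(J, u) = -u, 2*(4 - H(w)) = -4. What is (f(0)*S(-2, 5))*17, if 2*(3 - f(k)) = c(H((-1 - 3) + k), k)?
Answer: 510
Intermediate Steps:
H(w) = 6 (H(w) = 4 - ½*(-4) = 4 + 2 = 6)
f(k) = -6 (f(k) = 3 - 3*6/2 = 3 - ½*18 = 3 - 9 = -6)
(f(0)*S(-2, 5))*17 = -(-6)*5*17 = -6*(-5)*17 = 30*17 = 510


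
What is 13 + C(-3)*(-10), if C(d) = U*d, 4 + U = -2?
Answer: -167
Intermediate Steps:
U = -6 (U = -4 - 2 = -6)
C(d) = -6*d
13 + C(-3)*(-10) = 13 - 6*(-3)*(-10) = 13 + 18*(-10) = 13 - 180 = -167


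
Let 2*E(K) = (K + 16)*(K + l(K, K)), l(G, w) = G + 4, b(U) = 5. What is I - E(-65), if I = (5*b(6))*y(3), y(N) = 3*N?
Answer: -2862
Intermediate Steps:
l(G, w) = 4 + G
E(K) = (4 + 2*K)*(16 + K)/2 (E(K) = ((K + 16)*(K + (4 + K)))/2 = ((16 + K)*(4 + 2*K))/2 = ((4 + 2*K)*(16 + K))/2 = (4 + 2*K)*(16 + K)/2)
I = 225 (I = (5*5)*(3*3) = 25*9 = 225)
I - E(-65) = 225 - (32 + (-65)² + 18*(-65)) = 225 - (32 + 4225 - 1170) = 225 - 1*3087 = 225 - 3087 = -2862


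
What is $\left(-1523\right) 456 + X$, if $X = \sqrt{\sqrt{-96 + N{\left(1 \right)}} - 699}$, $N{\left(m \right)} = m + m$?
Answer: $-694488 + \sqrt{-699 + i \sqrt{94}} \approx -6.9449 \cdot 10^{5} + 26.439 i$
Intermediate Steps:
$N{\left(m \right)} = 2 m$
$X = \sqrt{-699 + i \sqrt{94}}$ ($X = \sqrt{\sqrt{-96 + 2 \cdot 1} - 699} = \sqrt{\sqrt{-96 + 2} - 699} = \sqrt{\sqrt{-94} - 699} = \sqrt{i \sqrt{94} - 699} = \sqrt{-699 + i \sqrt{94}} \approx 0.1834 + 26.439 i$)
$\left(-1523\right) 456 + X = \left(-1523\right) 456 + \sqrt{-699 + i \sqrt{94}} = -694488 + \sqrt{-699 + i \sqrt{94}}$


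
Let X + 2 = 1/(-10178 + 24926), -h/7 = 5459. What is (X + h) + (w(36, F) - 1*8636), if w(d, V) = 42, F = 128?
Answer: -690339131/14748 ≈ -46809.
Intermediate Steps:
h = -38213 (h = -7*5459 = -38213)
X = -29495/14748 (X = -2 + 1/(-10178 + 24926) = -2 + 1/14748 = -29495/14748 ≈ -1.9999)
(X + h) + (w(36, F) - 1*8636) = (-29495/14748 - 38213) + (42 - 1*8636) = -563594819/14748 + (42 - 8636) = -563594819/14748 - 8594 = -690339131/14748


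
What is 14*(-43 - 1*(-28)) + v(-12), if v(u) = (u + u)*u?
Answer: 78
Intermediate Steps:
v(u) = 2*u² (v(u) = (2*u)*u = 2*u²)
14*(-43 - 1*(-28)) + v(-12) = 14*(-43 - 1*(-28)) + 2*(-12)² = 14*(-43 + 28) + 2*144 = 14*(-15) + 288 = -210 + 288 = 78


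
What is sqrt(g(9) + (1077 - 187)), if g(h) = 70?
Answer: 8*sqrt(15) ≈ 30.984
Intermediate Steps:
sqrt(g(9) + (1077 - 187)) = sqrt(70 + (1077 - 187)) = sqrt(70 + 890) = sqrt(960) = 8*sqrt(15)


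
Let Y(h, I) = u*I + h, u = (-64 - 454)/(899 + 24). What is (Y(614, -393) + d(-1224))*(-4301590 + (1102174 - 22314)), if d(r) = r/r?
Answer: -2484659388870/923 ≈ -2.6919e+9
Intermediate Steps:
u = -518/923 ≈ -0.56121
Y(h, I) = h - 518*I/923 (Y(h, I) = -518*I/923 + h = h - 518*I/923)
d(r) = 1
(Y(614, -393) + d(-1224))*(-4301590 + (1102174 - 22314)) = ((614 - 518/923*(-393)) + 1)*(-4301590 + (1102174 - 22314)) = ((614 + 203574/923) + 1)*(-4301590 + 1079860) = (770296/923 + 1)*(-3221730) = (771219/923)*(-3221730) = -2484659388870/923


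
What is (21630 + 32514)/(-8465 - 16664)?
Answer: -54144/25129 ≈ -2.1546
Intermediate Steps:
(21630 + 32514)/(-8465 - 16664) = 54144/(-25129) = 54144*(-1/25129) = -54144/25129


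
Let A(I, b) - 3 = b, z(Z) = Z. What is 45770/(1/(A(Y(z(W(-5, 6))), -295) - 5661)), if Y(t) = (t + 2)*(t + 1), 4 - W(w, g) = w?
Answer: -272468810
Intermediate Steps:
W(w, g) = 4 - w
Y(t) = (1 + t)*(2 + t) (Y(t) = (2 + t)*(1 + t) = (1 + t)*(2 + t))
A(I, b) = 3 + b
45770/(1/(A(Y(z(W(-5, 6))), -295) - 5661)) = 45770/(1/((3 - 295) - 5661)) = 45770/(1/(-292 - 5661)) = 45770/(1/(-5953)) = 45770/(-1/5953) = 45770*(-5953) = -272468810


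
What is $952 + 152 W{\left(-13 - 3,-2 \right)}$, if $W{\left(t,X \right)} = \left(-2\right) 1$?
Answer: $648$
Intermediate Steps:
$W{\left(t,X \right)} = -2$
$952 + 152 W{\left(-13 - 3,-2 \right)} = 952 + 152 \left(-2\right) = 952 - 304 = 648$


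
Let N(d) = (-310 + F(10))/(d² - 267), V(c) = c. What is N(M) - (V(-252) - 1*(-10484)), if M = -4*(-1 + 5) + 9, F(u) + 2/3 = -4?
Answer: -3345392/327 ≈ -10231.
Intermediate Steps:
F(u) = -14/3 (F(u) = -⅔ - 4 = -14/3)
M = -7 (M = -4*4 + 9 = -16 + 9 = -7)
N(d) = -944/(3*(-267 + d²)) (N(d) = (-310 - 14/3)/(d² - 267) = -944/(3*(-267 + d²)))
N(M) - (V(-252) - 1*(-10484)) = -944/(-801 + 3*(-7)²) - (-252 - 1*(-10484)) = -944/(-801 + 3*49) - (-252 + 10484) = -944/(-801 + 147) - 1*10232 = -944/(-654) - 10232 = -944*(-1/654) - 10232 = 472/327 - 10232 = -3345392/327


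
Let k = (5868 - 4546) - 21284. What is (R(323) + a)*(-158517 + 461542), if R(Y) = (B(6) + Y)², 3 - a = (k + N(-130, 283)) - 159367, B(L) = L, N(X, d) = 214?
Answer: 87076960975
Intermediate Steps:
k = -19962 (k = 1322 - 21284 = -19962)
a = 179118 (a = 3 - ((-19962 + 214) - 159367) = 3 - (-19748 - 159367) = 3 - 1*(-179115) = 3 + 179115 = 179118)
R(Y) = (6 + Y)²
(R(323) + a)*(-158517 + 461542) = ((6 + 323)² + 179118)*(-158517 + 461542) = (329² + 179118)*303025 = (108241 + 179118)*303025 = 287359*303025 = 87076960975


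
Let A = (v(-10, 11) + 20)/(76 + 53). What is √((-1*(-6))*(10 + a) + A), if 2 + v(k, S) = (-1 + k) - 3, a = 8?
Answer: 4*√112359/129 ≈ 10.394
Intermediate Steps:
v(k, S) = -6 + k (v(k, S) = -2 + ((-1 + k) - 3) = -2 + (-4 + k) = -6 + k)
A = 4/129 (A = ((-6 - 10) + 20)/(76 + 53) = (-16 + 20)/129 = 4*(1/129) = 4/129 ≈ 0.031008)
√((-1*(-6))*(10 + a) + A) = √((-1*(-6))*(10 + 8) + 4/129) = √(6*18 + 4/129) = √(108 + 4/129) = √(13936/129) = 4*√112359/129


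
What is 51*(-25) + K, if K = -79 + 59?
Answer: -1295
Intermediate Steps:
K = -20
51*(-25) + K = 51*(-25) - 20 = -1275 - 20 = -1295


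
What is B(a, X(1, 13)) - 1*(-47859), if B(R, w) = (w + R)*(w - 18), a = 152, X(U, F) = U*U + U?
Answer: 45395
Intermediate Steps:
X(U, F) = U + U² (X(U, F) = U² + U = U + U²)
B(R, w) = (-18 + w)*(R + w) (B(R, w) = (R + w)*(-18 + w) = (-18 + w)*(R + w))
B(a, X(1, 13)) - 1*(-47859) = ((1*(1 + 1))² - 18*152 - 18*(1 + 1) + 152*(1*(1 + 1))) - 1*(-47859) = ((1*2)² - 2736 - 18*2 + 152*(1*2)) + 47859 = (2² - 2736 - 18*2 + 152*2) + 47859 = (4 - 2736 - 36 + 304) + 47859 = -2464 + 47859 = 45395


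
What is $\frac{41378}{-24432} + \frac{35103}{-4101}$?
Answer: $- \frac{171221279}{16699272} \approx -10.253$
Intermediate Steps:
$\frac{41378}{-24432} + \frac{35103}{-4101} = 41378 \left(- \frac{1}{24432}\right) + 35103 \left(- \frac{1}{4101}\right) = - \frac{20689}{12216} - \frac{11701}{1367} = - \frac{171221279}{16699272}$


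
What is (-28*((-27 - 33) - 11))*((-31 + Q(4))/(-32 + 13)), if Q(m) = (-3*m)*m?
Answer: 157052/19 ≈ 8265.9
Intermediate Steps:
Q(m) = -3*m**2
(-28*((-27 - 33) - 11))*((-31 + Q(4))/(-32 + 13)) = (-28*((-27 - 33) - 11))*((-31 - 3*4**2)/(-32 + 13)) = (-28*(-60 - 11))*((-31 - 3*16)/(-19)) = (-28*(-71))*((-31 - 48)*(-1/19)) = 1988*(-79*(-1/19)) = 1988*(79/19) = 157052/19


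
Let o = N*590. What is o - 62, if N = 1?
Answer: 528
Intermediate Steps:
o = 590 (o = 1*590 = 590)
o - 62 = 590 - 62 = 528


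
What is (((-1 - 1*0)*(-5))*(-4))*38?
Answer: -760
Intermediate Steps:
(((-1 - 1*0)*(-5))*(-4))*38 = (((-1 + 0)*(-5))*(-4))*38 = (-1*(-5)*(-4))*38 = (5*(-4))*38 = -20*38 = -760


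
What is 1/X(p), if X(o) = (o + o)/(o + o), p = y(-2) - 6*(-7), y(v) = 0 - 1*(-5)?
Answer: 1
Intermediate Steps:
y(v) = 5 (y(v) = 0 + 5 = 5)
p = 47 (p = 5 - 6*(-7) = 5 + 42 = 47)
X(o) = 1 (X(o) = (2*o)/((2*o)) = (2*o)*(1/(2*o)) = 1)
1/X(p) = 1/1 = 1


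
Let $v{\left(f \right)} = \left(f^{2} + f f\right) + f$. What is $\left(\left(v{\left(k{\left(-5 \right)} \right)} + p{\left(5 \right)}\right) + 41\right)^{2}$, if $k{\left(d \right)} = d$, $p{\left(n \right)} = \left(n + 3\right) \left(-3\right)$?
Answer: $3844$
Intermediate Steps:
$p{\left(n \right)} = -9 - 3 n$ ($p{\left(n \right)} = \left(3 + n\right) \left(-3\right) = -9 - 3 n$)
$v{\left(f \right)} = f + 2 f^{2}$ ($v{\left(f \right)} = \left(f^{2} + f^{2}\right) + f = 2 f^{2} + f = f + 2 f^{2}$)
$\left(\left(v{\left(k{\left(-5 \right)} \right)} + p{\left(5 \right)}\right) + 41\right)^{2} = \left(\left(- 5 \left(1 + 2 \left(-5\right)\right) - 24\right) + 41\right)^{2} = \left(\left(- 5 \left(1 - 10\right) - 24\right) + 41\right)^{2} = \left(\left(\left(-5\right) \left(-9\right) - 24\right) + 41\right)^{2} = \left(\left(45 - 24\right) + 41\right)^{2} = \left(21 + 41\right)^{2} = 62^{2} = 3844$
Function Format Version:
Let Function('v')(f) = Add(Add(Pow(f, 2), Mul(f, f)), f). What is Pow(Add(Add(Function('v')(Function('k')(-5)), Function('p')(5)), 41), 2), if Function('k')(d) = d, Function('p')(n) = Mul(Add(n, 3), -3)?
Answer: 3844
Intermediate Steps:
Function('p')(n) = Add(-9, Mul(-3, n)) (Function('p')(n) = Mul(Add(3, n), -3) = Add(-9, Mul(-3, n)))
Function('v')(f) = Add(f, Mul(2, Pow(f, 2))) (Function('v')(f) = Add(Add(Pow(f, 2), Pow(f, 2)), f) = Add(Mul(2, Pow(f, 2)), f) = Add(f, Mul(2, Pow(f, 2))))
Pow(Add(Add(Function('v')(Function('k')(-5)), Function('p')(5)), 41), 2) = Pow(Add(Add(Mul(-5, Add(1, Mul(2, -5))), Add(-9, Mul(-3, 5))), 41), 2) = Pow(Add(Add(Mul(-5, Add(1, -10)), Add(-9, -15)), 41), 2) = Pow(Add(Add(Mul(-5, -9), -24), 41), 2) = Pow(Add(Add(45, -24), 41), 2) = Pow(Add(21, 41), 2) = Pow(62, 2) = 3844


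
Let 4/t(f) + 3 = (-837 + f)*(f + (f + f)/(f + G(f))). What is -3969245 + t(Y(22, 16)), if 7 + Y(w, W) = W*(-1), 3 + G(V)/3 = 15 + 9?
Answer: -41212670833/10383 ≈ -3.9692e+6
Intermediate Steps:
G(V) = 63 (G(V) = -9 + 3*(15 + 9) = -9 + 3*24 = -9 + 72 = 63)
Y(w, W) = -7 - W (Y(w, W) = -7 + W*(-1) = -7 - W)
t(f) = 4/(-3 + (-837 + f)*(f + 2*f/(63 + f))) (t(f) = 4/(-3 + (-837 + f)*(f + (f + f)/(f + 63))) = 4/(-3 + (-837 + f)*(f + (2*f)/(63 + f))) = 4/(-3 + (-837 + f)*(f + 2*f/(63 + f))))
-3969245 + t(Y(22, 16)) = -3969245 + 4*(63 + (-7 - 1*16))/(-189 + (-7 - 1*16)**3 - 54408*(-7 - 1*16) - 772*(-7 - 1*16)**2) = -3969245 + 4*(63 + (-7 - 16))/(-189 + (-7 - 16)**3 - 54408*(-7 - 16) - 772*(-7 - 16)**2) = -3969245 + 4*(63 - 23)/(-189 + (-23)**3 - 54408*(-23) - 772*(-23)**2) = -3969245 + 4*40/(-189 - 12167 + 1251384 - 772*529) = -3969245 + 4*40/(-189 - 12167 + 1251384 - 408388) = -3969245 + 4*40/830640 = -3969245 + 4*(1/830640)*40 = -3969245 + 2/10383 = -41212670833/10383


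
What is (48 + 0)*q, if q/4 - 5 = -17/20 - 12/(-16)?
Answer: 4704/5 ≈ 940.80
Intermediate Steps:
q = 98/5 (q = 20 + 4*(-17/20 - 12/(-16)) = 20 + 4*(-17*1/20 - 12*(-1/16)) = 20 + 4*(-17/20 + ¾) = 20 + 4*(-⅒) = 20 - ⅖ = 98/5 ≈ 19.600)
(48 + 0)*q = (48 + 0)*(98/5) = 48*(98/5) = 4704/5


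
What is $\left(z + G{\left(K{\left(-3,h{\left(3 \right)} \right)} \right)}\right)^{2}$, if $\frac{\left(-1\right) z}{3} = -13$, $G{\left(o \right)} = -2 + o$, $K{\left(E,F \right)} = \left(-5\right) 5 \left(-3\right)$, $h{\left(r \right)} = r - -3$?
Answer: $12544$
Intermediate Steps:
$h{\left(r \right)} = 3 + r$ ($h{\left(r \right)} = r + 3 = 3 + r$)
$K{\left(E,F \right)} = 75$ ($K{\left(E,F \right)} = \left(-25\right) \left(-3\right) = 75$)
$z = 39$ ($z = \left(-3\right) \left(-13\right) = 39$)
$\left(z + G{\left(K{\left(-3,h{\left(3 \right)} \right)} \right)}\right)^{2} = \left(39 + \left(-2 + 75\right)\right)^{2} = \left(39 + 73\right)^{2} = 112^{2} = 12544$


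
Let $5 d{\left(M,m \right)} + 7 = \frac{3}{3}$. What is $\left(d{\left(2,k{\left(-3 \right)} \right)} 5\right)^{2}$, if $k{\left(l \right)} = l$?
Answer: $36$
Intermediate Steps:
$d{\left(M,m \right)} = - \frac{6}{5}$ ($d{\left(M,m \right)} = - \frac{7}{5} + \frac{3 \cdot \frac{1}{3}}{5} = - \frac{7}{5} + \frac{1}{5} \cdot 1 = - \frac{7}{5} + \frac{1}{5} = - \frac{6}{5}$)
$\left(d{\left(2,k{\left(-3 \right)} \right)} 5\right)^{2} = \left(\left(- \frac{6}{5}\right) 5\right)^{2} = \left(-6\right)^{2} = 36$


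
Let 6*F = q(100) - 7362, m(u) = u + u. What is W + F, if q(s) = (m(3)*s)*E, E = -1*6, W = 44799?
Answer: 42972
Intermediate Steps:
m(u) = 2*u
E = -6
q(s) = -36*s (q(s) = ((2*3)*s)*(-6) = (6*s)*(-6) = -36*s)
F = -1827 (F = (-36*100 - 7362)/6 = (-3600 - 7362)/6 = (⅙)*(-10962) = -1827)
W + F = 44799 - 1827 = 42972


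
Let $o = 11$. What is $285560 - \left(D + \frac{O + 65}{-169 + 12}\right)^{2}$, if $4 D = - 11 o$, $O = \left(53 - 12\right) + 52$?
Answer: $\frac{112234997399}{394384} \approx 2.8458 \cdot 10^{5}$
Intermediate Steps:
$O = 93$ ($O = 41 + 52 = 93$)
$D = - \frac{121}{4}$ ($D = \frac{\left(-11\right) 11}{4} = \frac{1}{4} \left(-121\right) = - \frac{121}{4} \approx -30.25$)
$285560 - \left(D + \frac{O + 65}{-169 + 12}\right)^{2} = 285560 - \left(- \frac{121}{4} + \frac{93 + 65}{-169 + 12}\right)^{2} = 285560 - \left(- \frac{121}{4} + \frac{158}{-157}\right)^{2} = 285560 - \left(- \frac{121}{4} + 158 \left(- \frac{1}{157}\right)\right)^{2} = 285560 - \left(- \frac{121}{4} - \frac{158}{157}\right)^{2} = 285560 - \left(- \frac{19629}{628}\right)^{2} = 285560 - \frac{385297641}{394384} = \frac{112234997399}{394384}$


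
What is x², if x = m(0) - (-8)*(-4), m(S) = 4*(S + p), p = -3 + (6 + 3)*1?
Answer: 64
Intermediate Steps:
p = 6 (p = -3 + 9*1 = -3 + 9 = 6)
m(S) = 24 + 4*S (m(S) = 4*(S + 6) = 4*(6 + S) = 24 + 4*S)
x = -8 (x = (24 + 4*0) - (-8)*(-4) = (24 + 0) - 4*8 = 24 - 32 = -8)
x² = (-8)² = 64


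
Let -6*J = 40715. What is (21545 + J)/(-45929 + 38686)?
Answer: -88555/43458 ≈ -2.0377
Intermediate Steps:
J = -40715/6 (J = -1/6*40715 = -40715/6 ≈ -6785.8)
(21545 + J)/(-45929 + 38686) = (21545 - 40715/6)/(-45929 + 38686) = (88555/6)/(-7243) = (88555/6)*(-1/7243) = -88555/43458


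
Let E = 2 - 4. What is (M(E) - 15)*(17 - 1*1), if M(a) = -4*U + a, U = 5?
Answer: -592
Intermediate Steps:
E = -2
M(a) = -20 + a (M(a) = -4*5 + a = -20 + a)
(M(E) - 15)*(17 - 1*1) = ((-20 - 2) - 15)*(17 - 1*1) = (-22 - 15)*(17 - 1) = -37*16 = -592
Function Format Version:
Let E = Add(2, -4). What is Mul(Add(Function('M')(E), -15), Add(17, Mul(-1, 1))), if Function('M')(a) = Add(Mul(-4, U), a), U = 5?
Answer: -592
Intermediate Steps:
E = -2
Function('M')(a) = Add(-20, a) (Function('M')(a) = Add(Mul(-4, 5), a) = Add(-20, a))
Mul(Add(Function('M')(E), -15), Add(17, Mul(-1, 1))) = Mul(Add(Add(-20, -2), -15), Add(17, Mul(-1, 1))) = Mul(Add(-22, -15), Add(17, -1)) = Mul(-37, 16) = -592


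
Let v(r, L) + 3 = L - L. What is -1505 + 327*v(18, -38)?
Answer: -2486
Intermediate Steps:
v(r, L) = -3 (v(r, L) = -3 + (L - L) = -3 + 0 = -3)
-1505 + 327*v(18, -38) = -1505 + 327*(-3) = -1505 - 981 = -2486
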